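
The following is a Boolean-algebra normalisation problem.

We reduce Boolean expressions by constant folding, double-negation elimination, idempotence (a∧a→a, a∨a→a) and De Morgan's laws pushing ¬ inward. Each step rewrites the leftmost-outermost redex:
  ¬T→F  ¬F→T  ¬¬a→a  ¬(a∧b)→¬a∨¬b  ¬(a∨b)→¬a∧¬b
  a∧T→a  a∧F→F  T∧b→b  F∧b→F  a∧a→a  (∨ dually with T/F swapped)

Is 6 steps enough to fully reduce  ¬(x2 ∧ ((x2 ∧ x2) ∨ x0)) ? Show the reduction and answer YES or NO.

  start: ¬(x2 ∧ ((x2 ∧ x2) ∨ x0))
  [1] ¬x2 ∨ ¬((x2 ∧ x2) ∨ x0)
  [2] ¬x2 ∨ (¬(x2 ∧ x2) ∧ ¬x0)
  [3] ¬x2 ∨ ((¬x2 ∨ ¬x2) ∧ ¬x0)
  [4] ¬x2 ∨ (¬x2 ∧ ¬x0)

Answer: YES — reaches normal form ¬x2 ∨ (¬x2 ∧ ¬x0) in 4 ≤ 6 steps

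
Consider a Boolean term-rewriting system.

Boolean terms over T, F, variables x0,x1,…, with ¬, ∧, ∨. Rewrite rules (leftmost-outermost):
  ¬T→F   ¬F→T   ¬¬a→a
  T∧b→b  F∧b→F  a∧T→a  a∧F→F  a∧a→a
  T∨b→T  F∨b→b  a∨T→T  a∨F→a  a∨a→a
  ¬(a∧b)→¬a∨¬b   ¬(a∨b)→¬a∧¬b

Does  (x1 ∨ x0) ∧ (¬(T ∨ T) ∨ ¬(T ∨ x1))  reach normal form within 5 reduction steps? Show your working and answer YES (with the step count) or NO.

  start: (x1 ∨ x0) ∧ (¬(T ∨ T) ∨ ¬(T ∨ x1))
  →1  (x1 ∨ x0) ∧ ((¬T ∧ ¬T) ∨ ¬(T ∨ x1))
  →2  (x1 ∨ x0) ∧ (¬T ∨ ¬(T ∨ x1))
  →3  (x1 ∨ x0) ∧ (F ∨ ¬(T ∨ x1))
  →4  (x1 ∨ x0) ∧ ¬(T ∨ x1)
  →5  (x1 ∨ x0) ∧ (¬T ∧ ¬x1)

Answer: NO — after 5 steps the term is (x1 ∨ x0) ∧ (¬T ∧ ¬x1), not yet normal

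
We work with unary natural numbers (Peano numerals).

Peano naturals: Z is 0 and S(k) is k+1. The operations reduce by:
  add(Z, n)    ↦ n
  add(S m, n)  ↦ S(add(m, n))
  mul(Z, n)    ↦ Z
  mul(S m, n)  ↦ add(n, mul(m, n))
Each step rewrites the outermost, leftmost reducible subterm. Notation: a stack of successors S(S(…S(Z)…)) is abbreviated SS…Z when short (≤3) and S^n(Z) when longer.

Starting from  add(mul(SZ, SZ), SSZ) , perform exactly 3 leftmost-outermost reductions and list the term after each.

  start: add(mul(SZ, SZ), SSZ)
  step 1: add(add(SZ, mul(Z, SZ)), SSZ)
  step 2: add(S(add(Z, mul(Z, SZ))), SSZ)
  step 3: S(add(add(Z, mul(Z, SZ)), SSZ))

Answer: after 3 steps: S(add(add(Z, mul(Z, SZ)), SSZ))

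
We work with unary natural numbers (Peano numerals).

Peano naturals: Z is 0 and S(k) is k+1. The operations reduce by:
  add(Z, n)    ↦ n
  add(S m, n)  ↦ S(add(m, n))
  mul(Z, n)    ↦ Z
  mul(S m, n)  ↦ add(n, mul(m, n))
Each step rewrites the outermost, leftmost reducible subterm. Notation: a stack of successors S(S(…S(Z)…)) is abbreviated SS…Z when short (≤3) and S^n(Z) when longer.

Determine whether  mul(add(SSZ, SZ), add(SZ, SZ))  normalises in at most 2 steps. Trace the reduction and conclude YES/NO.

Answer: NO — after 2 steps the term is add(add(SZ, SZ), mul(add(SZ, SZ), add(SZ, SZ))), not yet normal

Derivation:
  start: mul(add(SSZ, SZ), add(SZ, SZ))
  [1] mul(S(add(SZ, SZ)), add(SZ, SZ))
  [2] add(add(SZ, SZ), mul(add(SZ, SZ), add(SZ, SZ)))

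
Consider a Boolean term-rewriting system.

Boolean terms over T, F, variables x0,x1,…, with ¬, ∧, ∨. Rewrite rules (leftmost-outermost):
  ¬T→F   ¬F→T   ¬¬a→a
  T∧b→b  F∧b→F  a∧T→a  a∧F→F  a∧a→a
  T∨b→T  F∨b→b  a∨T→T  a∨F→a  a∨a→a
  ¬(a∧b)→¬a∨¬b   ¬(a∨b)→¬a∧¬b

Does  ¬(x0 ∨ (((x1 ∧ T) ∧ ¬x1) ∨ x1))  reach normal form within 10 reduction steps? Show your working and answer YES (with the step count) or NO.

  start: ¬(x0 ∨ (((x1 ∧ T) ∧ ¬x1) ∨ x1))
  →1  ¬x0 ∧ ¬(((x1 ∧ T) ∧ ¬x1) ∨ x1)
  →2  ¬x0 ∧ (¬((x1 ∧ T) ∧ ¬x1) ∧ ¬x1)
  →3  ¬x0 ∧ ((¬(x1 ∧ T) ∨ ¬¬x1) ∧ ¬x1)
  →4  ¬x0 ∧ (((¬x1 ∨ ¬T) ∨ ¬¬x1) ∧ ¬x1)
  →5  ¬x0 ∧ (((¬x1 ∨ F) ∨ ¬¬x1) ∧ ¬x1)
  →6  ¬x0 ∧ ((¬x1 ∨ ¬¬x1) ∧ ¬x1)
  →7  ¬x0 ∧ ((¬x1 ∨ x1) ∧ ¬x1)

Answer: YES — reaches normal form ¬x0 ∧ ((¬x1 ∨ x1) ∧ ¬x1) in 7 ≤ 10 steps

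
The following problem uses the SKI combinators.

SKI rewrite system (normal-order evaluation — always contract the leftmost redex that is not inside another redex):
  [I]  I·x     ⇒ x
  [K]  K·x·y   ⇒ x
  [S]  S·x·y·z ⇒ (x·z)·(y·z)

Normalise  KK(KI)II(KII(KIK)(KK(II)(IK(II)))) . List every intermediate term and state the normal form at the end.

Answer: normal form = K(KI)  (in 10 steps)

Reduction:
  start: KK(KI)II(KII(KIK)(KK(II)(IK(II))))
  →1  KII(KII(KIK)(KK(II)(IK(II))))
  →2  I(KII(KIK)(KK(II)(IK(II))))
  →3  KII(KIK)(KK(II)(IK(II)))
  →4  I(KIK)(KK(II)(IK(II)))
  →5  KIK(KK(II)(IK(II)))
  →6  I(KK(II)(IK(II)))
  →7  KK(II)(IK(II))
  →8  K(IK(II))
  →9  K(K(II))
  →10  K(KI)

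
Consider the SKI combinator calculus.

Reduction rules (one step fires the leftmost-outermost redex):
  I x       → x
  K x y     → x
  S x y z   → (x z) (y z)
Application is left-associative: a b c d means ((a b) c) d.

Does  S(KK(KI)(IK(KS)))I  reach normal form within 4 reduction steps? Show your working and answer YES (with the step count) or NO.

Answer: YES — reaches normal form S(K(K(KS)))I in 2 ≤ 4 steps

Derivation:
  start: S(KK(KI)(IK(KS)))I
  →1  S(K(IK(KS)))I
  →2  S(K(K(KS)))I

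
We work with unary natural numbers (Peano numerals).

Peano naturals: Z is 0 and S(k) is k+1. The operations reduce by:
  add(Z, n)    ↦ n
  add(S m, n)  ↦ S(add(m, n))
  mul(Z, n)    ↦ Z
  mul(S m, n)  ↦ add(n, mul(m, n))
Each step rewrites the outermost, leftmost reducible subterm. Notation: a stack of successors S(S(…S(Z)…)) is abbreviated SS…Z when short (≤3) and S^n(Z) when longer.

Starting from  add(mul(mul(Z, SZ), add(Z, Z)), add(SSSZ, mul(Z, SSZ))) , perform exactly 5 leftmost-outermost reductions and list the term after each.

  start: add(mul(mul(Z, SZ), add(Z, Z)), add(SSSZ, mul(Z, SSZ)))
  →1  add(mul(Z, add(Z, Z)), add(SSSZ, mul(Z, SSZ)))
  →2  add(Z, add(SSSZ, mul(Z, SSZ)))
  →3  add(SSSZ, mul(Z, SSZ))
  →4  S(add(SSZ, mul(Z, SSZ)))
  →5  S(S(add(SZ, mul(Z, SSZ))))

Answer: after 5 steps: S(S(add(SZ, mul(Z, SSZ))))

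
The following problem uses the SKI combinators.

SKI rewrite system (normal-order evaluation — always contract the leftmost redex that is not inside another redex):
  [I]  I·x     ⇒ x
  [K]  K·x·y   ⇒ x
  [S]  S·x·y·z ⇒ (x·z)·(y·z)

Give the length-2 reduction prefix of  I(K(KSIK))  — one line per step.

  start: I(K(KSIK))
  step 1: K(KSIK)
  step 2: K(SK)

Answer: after 2 steps: K(SK)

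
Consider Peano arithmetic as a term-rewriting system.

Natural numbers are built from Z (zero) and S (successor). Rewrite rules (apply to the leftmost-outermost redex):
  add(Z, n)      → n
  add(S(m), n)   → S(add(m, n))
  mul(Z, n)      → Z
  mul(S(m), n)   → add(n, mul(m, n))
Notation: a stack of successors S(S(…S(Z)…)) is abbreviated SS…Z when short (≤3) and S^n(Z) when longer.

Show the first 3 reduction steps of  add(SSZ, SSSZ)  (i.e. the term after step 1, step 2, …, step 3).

Answer: after 3 steps: S^5(Z)

Derivation:
  start: add(SSZ, SSSZ)
  step 1: S(add(SZ, SSSZ))
  step 2: S(S(add(Z, SSSZ)))
  step 3: S^5(Z)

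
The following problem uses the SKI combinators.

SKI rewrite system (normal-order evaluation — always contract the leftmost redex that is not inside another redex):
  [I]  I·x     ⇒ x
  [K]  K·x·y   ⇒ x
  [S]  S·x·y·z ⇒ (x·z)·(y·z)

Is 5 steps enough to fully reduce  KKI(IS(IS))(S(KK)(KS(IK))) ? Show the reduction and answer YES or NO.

Answer: YES — reaches normal form SS in 4 ≤ 5 steps

Reduction:
  start: KKI(IS(IS))(S(KK)(KS(IK)))
  [1] K(IS(IS))(S(KK)(KS(IK)))
  [2] IS(IS)
  [3] S(IS)
  [4] SS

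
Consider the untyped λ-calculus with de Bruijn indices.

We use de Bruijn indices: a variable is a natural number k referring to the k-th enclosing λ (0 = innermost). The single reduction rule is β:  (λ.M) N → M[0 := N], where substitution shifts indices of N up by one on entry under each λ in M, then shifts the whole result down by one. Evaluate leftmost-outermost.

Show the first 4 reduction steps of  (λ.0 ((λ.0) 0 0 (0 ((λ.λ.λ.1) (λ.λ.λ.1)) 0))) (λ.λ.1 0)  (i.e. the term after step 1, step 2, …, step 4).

  start: (λ.0 ((λ.0) 0 0 (0 ((λ.λ.λ.1) (λ.λ.λ.1)) 0))) (λ.λ.1 0)
  →1  (λ.λ.1 0) ((λ.0) (λ.λ.1 0) (λ.λ.1 0) ((λ.λ.1 0) ((λ.λ.λ.1) (λ.λ.λ.1)) (λ.λ.1 0)))
  →2  λ.(λ.0) (λ.λ.1 0) (λ.λ.1 0) ((λ.λ.1 0) ((λ.λ.λ.1) (λ.λ.λ.1)) (λ.λ.1 0)) 0
  →3  λ.(λ.λ.1 0) (λ.λ.1 0) ((λ.λ.1 0) ((λ.λ.λ.1) (λ.λ.λ.1)) (λ.λ.1 0)) 0
  →4  λ.(λ.(λ.λ.1 0) 0) ((λ.λ.1 0) ((λ.λ.λ.1) (λ.λ.λ.1)) (λ.λ.1 0)) 0

Answer: after 4 steps: λ.(λ.(λ.λ.1 0) 0) ((λ.λ.1 0) ((λ.λ.λ.1) (λ.λ.λ.1)) (λ.λ.1 0)) 0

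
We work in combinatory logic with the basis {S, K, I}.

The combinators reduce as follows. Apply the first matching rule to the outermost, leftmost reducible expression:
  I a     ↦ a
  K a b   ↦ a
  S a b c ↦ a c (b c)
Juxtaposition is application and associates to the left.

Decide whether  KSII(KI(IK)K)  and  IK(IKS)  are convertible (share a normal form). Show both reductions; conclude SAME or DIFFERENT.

Term A:
  start: KSII(KI(IK)K)
  [1] SI(KI(IK)K)
  [2] SI(IK)
  [3] SIK

Term B:
  start: IK(IKS)
  [1] K(IKS)
  [2] K(KS)

Answer: DIFFERENT — A ⇓ SIK, B ⇓ K(KS)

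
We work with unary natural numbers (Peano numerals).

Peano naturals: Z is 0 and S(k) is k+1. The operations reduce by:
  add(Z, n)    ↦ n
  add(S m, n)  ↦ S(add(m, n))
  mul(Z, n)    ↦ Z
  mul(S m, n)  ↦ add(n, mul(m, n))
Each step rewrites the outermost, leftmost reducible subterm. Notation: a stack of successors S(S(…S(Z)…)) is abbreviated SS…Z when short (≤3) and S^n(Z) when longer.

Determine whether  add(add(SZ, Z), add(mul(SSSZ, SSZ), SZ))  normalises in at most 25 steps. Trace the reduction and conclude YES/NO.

  start: add(add(SZ, Z), add(mul(SSSZ, SSZ), SZ))
  →1  add(S(add(Z, Z)), add(mul(SSSZ, SSZ), SZ))
  →2  S(add(add(Z, Z), add(mul(SSSZ, SSZ), SZ)))
  →3  S(add(Z, add(mul(SSSZ, SSZ), SZ)))
  →4  S(add(mul(SSSZ, SSZ), SZ))
  →5  S(add(add(SSZ, mul(SSZ, SSZ)), SZ))
  →6  S(add(S(add(SZ, mul(SSZ, SSZ))), SZ))
  →7  S(S(add(add(SZ, mul(SSZ, SSZ)), SZ)))
  →8  S(S(add(S(add(Z, mul(SSZ, SSZ))), SZ)))
  →9  S(S(S(add(add(Z, mul(SSZ, SSZ)), SZ))))
  →10  S(S(S(add(mul(SSZ, SSZ), SZ))))
  →11  S(S(S(add(add(SSZ, mul(SZ, SSZ)), SZ))))
  →12  S(S(S(add(S(add(SZ, mul(SZ, SSZ))), SZ))))
  →13  S(S(S(S(add(add(SZ, mul(SZ, SSZ)), SZ)))))
  →14  S(S(S(S(add(S(add(Z, mul(SZ, SSZ))), SZ)))))
  →15  S(S(S(S(S(add(add(Z, mul(SZ, SSZ)), SZ))))))
  →16  S(S(S(S(S(add(mul(SZ, SSZ), SZ))))))
  →17  S(S(S(S(S(add(add(SSZ, mul(Z, SSZ)), SZ))))))
  →18  S(S(S(S(S(add(S(add(SZ, mul(Z, SSZ))), SZ))))))
  →19  S(S(S(S(S(S(add(add(SZ, mul(Z, SSZ)), SZ)))))))
  →20  S(S(S(S(S(S(add(S(add(Z, mul(Z, SSZ))), SZ)))))))
  →21  S(S(S(S(S(S(S(add(add(Z, mul(Z, SSZ)), SZ))))))))
  →22  S(S(S(S(S(S(S(add(mul(Z, SSZ), SZ))))))))
  →23  S(S(S(S(S(S(S(add(Z, SZ))))))))
  →24  S^8(Z)

Answer: YES — reaches normal form S^8(Z) in 24 ≤ 25 steps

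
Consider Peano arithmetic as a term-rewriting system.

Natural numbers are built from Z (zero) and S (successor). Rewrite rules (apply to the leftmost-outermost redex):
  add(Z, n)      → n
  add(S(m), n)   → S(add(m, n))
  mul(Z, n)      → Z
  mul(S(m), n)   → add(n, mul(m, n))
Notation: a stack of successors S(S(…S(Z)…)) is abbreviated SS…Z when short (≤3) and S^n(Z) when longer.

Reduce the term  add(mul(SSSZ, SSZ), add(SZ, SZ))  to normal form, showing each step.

Answer: normal form = S^8(Z)  (in 22 steps)

Derivation:
  start: add(mul(SSSZ, SSZ), add(SZ, SZ))
  [1] add(add(SSZ, mul(SSZ, SSZ)), add(SZ, SZ))
  [2] add(S(add(SZ, mul(SSZ, SSZ))), add(SZ, SZ))
  [3] S(add(add(SZ, mul(SSZ, SSZ)), add(SZ, SZ)))
  [4] S(add(S(add(Z, mul(SSZ, SSZ))), add(SZ, SZ)))
  [5] S(S(add(add(Z, mul(SSZ, SSZ)), add(SZ, SZ))))
  [6] S(S(add(mul(SSZ, SSZ), add(SZ, SZ))))
  [7] S(S(add(add(SSZ, mul(SZ, SSZ)), add(SZ, SZ))))
  [8] S(S(add(S(add(SZ, mul(SZ, SSZ))), add(SZ, SZ))))
  [9] S(S(S(add(add(SZ, mul(SZ, SSZ)), add(SZ, SZ)))))
  [10] S(S(S(add(S(add(Z, mul(SZ, SSZ))), add(SZ, SZ)))))
  [11] S(S(S(S(add(add(Z, mul(SZ, SSZ)), add(SZ, SZ))))))
  [12] S(S(S(S(add(mul(SZ, SSZ), add(SZ, SZ))))))
  [13] S(S(S(S(add(add(SSZ, mul(Z, SSZ)), add(SZ, SZ))))))
  [14] S(S(S(S(add(S(add(SZ, mul(Z, SSZ))), add(SZ, SZ))))))
  [15] S(S(S(S(S(add(add(SZ, mul(Z, SSZ)), add(SZ, SZ)))))))
  [16] S(S(S(S(S(add(S(add(Z, mul(Z, SSZ))), add(SZ, SZ)))))))
  [17] S(S(S(S(S(S(add(add(Z, mul(Z, SSZ)), add(SZ, SZ))))))))
  [18] S(S(S(S(S(S(add(mul(Z, SSZ), add(SZ, SZ))))))))
  [19] S(S(S(S(S(S(add(Z, add(SZ, SZ))))))))
  [20] S(S(S(S(S(S(add(SZ, SZ)))))))
  [21] S(S(S(S(S(S(S(add(Z, SZ))))))))
  [22] S^8(Z)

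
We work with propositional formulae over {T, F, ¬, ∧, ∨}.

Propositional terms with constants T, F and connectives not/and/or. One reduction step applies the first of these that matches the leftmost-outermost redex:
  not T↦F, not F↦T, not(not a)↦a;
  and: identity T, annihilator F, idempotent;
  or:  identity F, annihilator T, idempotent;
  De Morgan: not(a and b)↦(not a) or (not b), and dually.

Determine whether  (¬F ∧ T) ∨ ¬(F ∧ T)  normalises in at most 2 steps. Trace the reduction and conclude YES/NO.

Answer: NO — after 2 steps the term is T ∨ ¬(F ∧ T), not yet normal

Derivation:
  start: (¬F ∧ T) ∨ ¬(F ∧ T)
  step 1: ¬F ∨ ¬(F ∧ T)
  step 2: T ∨ ¬(F ∧ T)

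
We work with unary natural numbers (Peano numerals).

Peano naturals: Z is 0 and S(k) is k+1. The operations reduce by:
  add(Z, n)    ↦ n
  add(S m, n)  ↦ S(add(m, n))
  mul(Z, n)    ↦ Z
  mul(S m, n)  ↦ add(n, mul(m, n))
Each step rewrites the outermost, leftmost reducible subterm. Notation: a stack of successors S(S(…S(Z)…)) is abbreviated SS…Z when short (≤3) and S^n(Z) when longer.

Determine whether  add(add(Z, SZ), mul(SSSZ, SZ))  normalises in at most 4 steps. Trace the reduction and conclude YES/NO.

Answer: NO — after 4 steps the term is S(add(SZ, mul(SSZ, SZ))), not yet normal

Working:
  start: add(add(Z, SZ), mul(SSSZ, SZ))
  step 1: add(SZ, mul(SSSZ, SZ))
  step 2: S(add(Z, mul(SSSZ, SZ)))
  step 3: S(mul(SSSZ, SZ))
  step 4: S(add(SZ, mul(SSZ, SZ)))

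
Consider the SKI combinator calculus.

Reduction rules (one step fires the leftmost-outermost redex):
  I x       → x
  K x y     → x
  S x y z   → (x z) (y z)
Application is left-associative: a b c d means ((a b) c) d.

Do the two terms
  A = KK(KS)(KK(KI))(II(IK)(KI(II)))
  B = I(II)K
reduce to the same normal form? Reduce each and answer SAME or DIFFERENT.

Answer: SAME — A ⇓ K, B ⇓ K

Working:
Term A:
  start: KK(KS)(KK(KI))(II(IK)(KI(II)))
  →1  K(KK(KI))(II(IK)(KI(II)))
  →2  KK(KI)
  →3  K

Term B:
  start: I(II)K
  →1  IIK
  →2  IK
  →3  K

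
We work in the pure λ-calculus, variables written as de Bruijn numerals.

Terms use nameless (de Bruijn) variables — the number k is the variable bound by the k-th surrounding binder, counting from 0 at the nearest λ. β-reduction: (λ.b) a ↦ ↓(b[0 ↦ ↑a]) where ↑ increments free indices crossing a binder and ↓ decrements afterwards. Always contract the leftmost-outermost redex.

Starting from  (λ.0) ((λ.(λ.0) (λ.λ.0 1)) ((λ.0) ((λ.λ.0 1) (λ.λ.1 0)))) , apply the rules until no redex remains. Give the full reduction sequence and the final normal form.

  start: (λ.0) ((λ.(λ.0) (λ.λ.0 1)) ((λ.0) ((λ.λ.0 1) (λ.λ.1 0))))
  →1  (λ.(λ.0) (λ.λ.0 1)) ((λ.0) ((λ.λ.0 1) (λ.λ.1 0)))
  →2  (λ.0) (λ.λ.0 1)
  →3  λ.λ.0 1

Answer: normal form = λ.λ.0 1  (in 3 steps)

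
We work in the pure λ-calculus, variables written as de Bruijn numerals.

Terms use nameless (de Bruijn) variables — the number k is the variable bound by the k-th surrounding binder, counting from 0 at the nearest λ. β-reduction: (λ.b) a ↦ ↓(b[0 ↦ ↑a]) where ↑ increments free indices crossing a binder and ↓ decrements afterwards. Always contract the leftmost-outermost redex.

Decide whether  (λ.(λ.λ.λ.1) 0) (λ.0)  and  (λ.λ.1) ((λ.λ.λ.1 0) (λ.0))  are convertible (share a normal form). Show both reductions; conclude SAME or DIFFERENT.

Term A:
  start: (λ.(λ.λ.λ.1) 0) (λ.0)
  step 1: (λ.λ.λ.1) (λ.0)
  step 2: λ.λ.1

Term B:
  start: (λ.λ.1) ((λ.λ.λ.1 0) (λ.0))
  step 1: λ.(λ.λ.λ.1 0) (λ.0)
  step 2: λ.λ.λ.1 0

Answer: DIFFERENT — A ⇓ λ.λ.1, B ⇓ λ.λ.λ.1 0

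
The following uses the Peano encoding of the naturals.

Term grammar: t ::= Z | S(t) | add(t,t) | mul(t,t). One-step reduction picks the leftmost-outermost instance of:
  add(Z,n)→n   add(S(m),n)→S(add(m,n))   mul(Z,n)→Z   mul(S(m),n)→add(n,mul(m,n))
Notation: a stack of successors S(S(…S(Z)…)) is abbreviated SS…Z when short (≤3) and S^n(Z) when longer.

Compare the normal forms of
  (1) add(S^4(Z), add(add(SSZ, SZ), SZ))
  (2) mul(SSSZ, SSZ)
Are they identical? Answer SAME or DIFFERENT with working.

Answer: DIFFERENT — A ⇓ S^8(Z), B ⇓ S^6(Z)

Derivation:
Term A:
  start: add(S^4(Z), add(add(SSZ, SZ), SZ))
  [1] S(add(SSSZ, add(add(SSZ, SZ), SZ)))
  [2] S(S(add(SSZ, add(add(SSZ, SZ), SZ))))
  [3] S(S(S(add(SZ, add(add(SSZ, SZ), SZ)))))
  [4] S(S(S(S(add(Z, add(add(SSZ, SZ), SZ))))))
  [5] S(S(S(S(add(add(SSZ, SZ), SZ)))))
  [6] S(S(S(S(add(S(add(SZ, SZ)), SZ)))))
  [7] S(S(S(S(S(add(add(SZ, SZ), SZ))))))
  [8] S(S(S(S(S(add(S(add(Z, SZ)), SZ))))))
  [9] S(S(S(S(S(S(add(add(Z, SZ), SZ)))))))
  [10] S(S(S(S(S(S(add(SZ, SZ)))))))
  [11] S(S(S(S(S(S(S(add(Z, SZ))))))))
  [12] S^8(Z)

Term B:
  start: mul(SSSZ, SSZ)
  [1] add(SSZ, mul(SSZ, SSZ))
  [2] S(add(SZ, mul(SSZ, SSZ)))
  [3] S(S(add(Z, mul(SSZ, SSZ))))
  [4] S(S(mul(SSZ, SSZ)))
  [5] S(S(add(SSZ, mul(SZ, SSZ))))
  [6] S(S(S(add(SZ, mul(SZ, SSZ)))))
  [7] S(S(S(S(add(Z, mul(SZ, SSZ))))))
  [8] S(S(S(S(mul(SZ, SSZ)))))
  [9] S(S(S(S(add(SSZ, mul(Z, SSZ))))))
  [10] S(S(S(S(S(add(SZ, mul(Z, SSZ)))))))
  [11] S(S(S(S(S(S(add(Z, mul(Z, SSZ))))))))
  [12] S(S(S(S(S(S(mul(Z, SSZ)))))))
  [13] S^6(Z)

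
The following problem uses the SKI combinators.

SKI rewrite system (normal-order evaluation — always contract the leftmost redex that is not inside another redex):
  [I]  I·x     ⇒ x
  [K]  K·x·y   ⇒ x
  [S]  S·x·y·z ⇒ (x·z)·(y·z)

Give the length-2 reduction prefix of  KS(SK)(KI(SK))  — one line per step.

  start: KS(SK)(KI(SK))
  step 1: S(KI(SK))
  step 2: SI

Answer: after 2 steps: SI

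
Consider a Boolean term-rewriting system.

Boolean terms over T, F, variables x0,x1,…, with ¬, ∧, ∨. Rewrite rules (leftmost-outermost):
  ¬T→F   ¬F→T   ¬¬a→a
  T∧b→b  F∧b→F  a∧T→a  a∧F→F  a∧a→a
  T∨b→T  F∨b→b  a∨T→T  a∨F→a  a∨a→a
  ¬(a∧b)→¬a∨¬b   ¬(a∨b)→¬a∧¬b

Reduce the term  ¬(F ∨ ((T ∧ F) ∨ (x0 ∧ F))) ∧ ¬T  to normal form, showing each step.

Answer: normal form = F  (in 14 steps)

Reduction:
  start: ¬(F ∨ ((T ∧ F) ∨ (x0 ∧ F))) ∧ ¬T
  →1  (¬F ∧ ¬((T ∧ F) ∨ (x0 ∧ F))) ∧ ¬T
  →2  (T ∧ ¬((T ∧ F) ∨ (x0 ∧ F))) ∧ ¬T
  →3  ¬((T ∧ F) ∨ (x0 ∧ F)) ∧ ¬T
  →4  (¬(T ∧ F) ∧ ¬(x0 ∧ F)) ∧ ¬T
  →5  ((¬T ∨ ¬F) ∧ ¬(x0 ∧ F)) ∧ ¬T
  →6  ((F ∨ ¬F) ∧ ¬(x0 ∧ F)) ∧ ¬T
  →7  (¬F ∧ ¬(x0 ∧ F)) ∧ ¬T
  →8  (T ∧ ¬(x0 ∧ F)) ∧ ¬T
  →9  ¬(x0 ∧ F) ∧ ¬T
  →10  (¬x0 ∨ ¬F) ∧ ¬T
  →11  (¬x0 ∨ T) ∧ ¬T
  →12  T ∧ ¬T
  →13  ¬T
  →14  F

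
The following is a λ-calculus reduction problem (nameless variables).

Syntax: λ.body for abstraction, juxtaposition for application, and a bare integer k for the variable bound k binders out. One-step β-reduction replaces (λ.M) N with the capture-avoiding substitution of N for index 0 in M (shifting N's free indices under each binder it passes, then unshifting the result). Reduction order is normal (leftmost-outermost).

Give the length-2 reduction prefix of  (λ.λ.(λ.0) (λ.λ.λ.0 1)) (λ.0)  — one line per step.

Answer: after 2 steps: λ.λ.λ.λ.0 1

Working:
  start: (λ.λ.(λ.0) (λ.λ.λ.0 1)) (λ.0)
  →1  λ.(λ.0) (λ.λ.λ.0 1)
  →2  λ.λ.λ.λ.0 1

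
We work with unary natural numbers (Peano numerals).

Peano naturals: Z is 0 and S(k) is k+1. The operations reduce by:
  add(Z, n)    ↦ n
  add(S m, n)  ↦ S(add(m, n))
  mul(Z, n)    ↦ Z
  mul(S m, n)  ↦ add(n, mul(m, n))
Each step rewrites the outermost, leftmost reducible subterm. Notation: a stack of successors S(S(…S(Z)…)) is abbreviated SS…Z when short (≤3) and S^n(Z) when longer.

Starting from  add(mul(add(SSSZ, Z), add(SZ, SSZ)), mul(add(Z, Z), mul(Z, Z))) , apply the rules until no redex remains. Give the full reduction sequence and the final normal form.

  start: add(mul(add(SSSZ, Z), add(SZ, SSZ)), mul(add(Z, Z), mul(Z, Z)))
  →1  add(mul(S(add(SSZ, Z)), add(SZ, SSZ)), mul(add(Z, Z), mul(Z, Z)))
  →2  add(add(add(SZ, SSZ), mul(add(SSZ, Z), add(SZ, SSZ))), mul(add(Z, Z), mul(Z, Z)))
  →3  add(add(S(add(Z, SSZ)), mul(add(SSZ, Z), add(SZ, SSZ))), mul(add(Z, Z), mul(Z, Z)))
  →4  add(S(add(add(Z, SSZ), mul(add(SSZ, Z), add(SZ, SSZ)))), mul(add(Z, Z), mul(Z, Z)))
  →5  S(add(add(add(Z, SSZ), mul(add(SSZ, Z), add(SZ, SSZ))), mul(add(Z, Z), mul(Z, Z))))
  →6  S(add(add(SSZ, mul(add(SSZ, Z), add(SZ, SSZ))), mul(add(Z, Z), mul(Z, Z))))
  →7  S(add(S(add(SZ, mul(add(SSZ, Z), add(SZ, SSZ)))), mul(add(Z, Z), mul(Z, Z))))
  →8  S(S(add(add(SZ, mul(add(SSZ, Z), add(SZ, SSZ))), mul(add(Z, Z), mul(Z, Z)))))
  →9  S(S(add(S(add(Z, mul(add(SSZ, Z), add(SZ, SSZ)))), mul(add(Z, Z), mul(Z, Z)))))
  →10  S(S(S(add(add(Z, mul(add(SSZ, Z), add(SZ, SSZ))), mul(add(Z, Z), mul(Z, Z))))))
  →11  S(S(S(add(mul(add(SSZ, Z), add(SZ, SSZ)), mul(add(Z, Z), mul(Z, Z))))))
  →12  S(S(S(add(mul(S(add(SZ, Z)), add(SZ, SSZ)), mul(add(Z, Z), mul(Z, Z))))))
  →13  S(S(S(add(add(add(SZ, SSZ), mul(add(SZ, Z), add(SZ, SSZ))), mul(add(Z, Z), mul(Z, Z))))))
  →14  S(S(S(add(add(S(add(Z, SSZ)), mul(add(SZ, Z), add(SZ, SSZ))), mul(add(Z, Z), mul(Z, Z))))))
  →15  S(S(S(add(S(add(add(Z, SSZ), mul(add(SZ, Z), add(SZ, SSZ)))), mul(add(Z, Z), mul(Z, Z))))))
  →16  S(S(S(S(add(add(add(Z, SSZ), mul(add(SZ, Z), add(SZ, SSZ))), mul(add(Z, Z), mul(Z, Z)))))))
  →17  S(S(S(S(add(add(SSZ, mul(add(SZ, Z), add(SZ, SSZ))), mul(add(Z, Z), mul(Z, Z)))))))
  →18  S(S(S(S(add(S(add(SZ, mul(add(SZ, Z), add(SZ, SSZ)))), mul(add(Z, Z), mul(Z, Z)))))))
  →19  S(S(S(S(S(add(add(SZ, mul(add(SZ, Z), add(SZ, SSZ))), mul(add(Z, Z), mul(Z, Z))))))))
  →20  S(S(S(S(S(add(S(add(Z, mul(add(SZ, Z), add(SZ, SSZ)))), mul(add(Z, Z), mul(Z, Z))))))))
  →21  S(S(S(S(S(S(add(add(Z, mul(add(SZ, Z), add(SZ, SSZ))), mul(add(Z, Z), mul(Z, Z)))))))))
  →22  S(S(S(S(S(S(add(mul(add(SZ, Z), add(SZ, SSZ)), mul(add(Z, Z), mul(Z, Z)))))))))
  →23  S(S(S(S(S(S(add(mul(S(add(Z, Z)), add(SZ, SSZ)), mul(add(Z, Z), mul(Z, Z)))))))))
  →24  S(S(S(S(S(S(add(add(add(SZ, SSZ), mul(add(Z, Z), add(SZ, SSZ))), mul(add(Z, Z), mul(Z, Z)))))))))
  →25  S(S(S(S(S(S(add(add(S(add(Z, SSZ)), mul(add(Z, Z), add(SZ, SSZ))), mul(add(Z, Z), mul(Z, Z)))))))))
  →26  S(S(S(S(S(S(add(S(add(add(Z, SSZ), mul(add(Z, Z), add(SZ, SSZ)))), mul(add(Z, Z), mul(Z, Z)))))))))
  →27  S(S(S(S(S(S(S(add(add(add(Z, SSZ), mul(add(Z, Z), add(SZ, SSZ))), mul(add(Z, Z), mul(Z, Z))))))))))
  →28  S(S(S(S(S(S(S(add(add(SSZ, mul(add(Z, Z), add(SZ, SSZ))), mul(add(Z, Z), mul(Z, Z))))))))))
  →29  S(S(S(S(S(S(S(add(S(add(SZ, mul(add(Z, Z), add(SZ, SSZ)))), mul(add(Z, Z), mul(Z, Z))))))))))
  →30  S(S(S(S(S(S(S(S(add(add(SZ, mul(add(Z, Z), add(SZ, SSZ))), mul(add(Z, Z), mul(Z, Z)))))))))))
  →31  S(S(S(S(S(S(S(S(add(S(add(Z, mul(add(Z, Z), add(SZ, SSZ)))), mul(add(Z, Z), mul(Z, Z)))))))))))
  →32  S(S(S(S(S(S(S(S(S(add(add(Z, mul(add(Z, Z), add(SZ, SSZ))), mul(add(Z, Z), mul(Z, Z))))))))))))
  →33  S(S(S(S(S(S(S(S(S(add(mul(add(Z, Z), add(SZ, SSZ)), mul(add(Z, Z), mul(Z, Z))))))))))))
  →34  S(S(S(S(S(S(S(S(S(add(mul(Z, add(SZ, SSZ)), mul(add(Z, Z), mul(Z, Z))))))))))))
  →35  S(S(S(S(S(S(S(S(S(add(Z, mul(add(Z, Z), mul(Z, Z))))))))))))
  →36  S(S(S(S(S(S(S(S(S(mul(add(Z, Z), mul(Z, Z)))))))))))
  →37  S(S(S(S(S(S(S(S(S(mul(Z, mul(Z, Z)))))))))))
  →38  S^9(Z)

Answer: normal form = S^9(Z)  (in 38 steps)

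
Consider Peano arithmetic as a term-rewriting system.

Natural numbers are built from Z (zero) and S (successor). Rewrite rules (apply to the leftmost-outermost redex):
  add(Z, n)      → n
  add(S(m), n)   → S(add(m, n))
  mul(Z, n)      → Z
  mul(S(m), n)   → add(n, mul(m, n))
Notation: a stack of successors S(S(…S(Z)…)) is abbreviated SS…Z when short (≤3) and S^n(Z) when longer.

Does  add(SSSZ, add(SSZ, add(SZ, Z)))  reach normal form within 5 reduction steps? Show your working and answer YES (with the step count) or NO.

  start: add(SSSZ, add(SSZ, add(SZ, Z)))
  →1  S(add(SSZ, add(SSZ, add(SZ, Z))))
  →2  S(S(add(SZ, add(SSZ, add(SZ, Z)))))
  →3  S(S(S(add(Z, add(SSZ, add(SZ, Z))))))
  →4  S(S(S(add(SSZ, add(SZ, Z)))))
  →5  S(S(S(S(add(SZ, add(SZ, Z))))))

Answer: NO — after 5 steps the term is S(S(S(S(add(SZ, add(SZ, Z)))))), not yet normal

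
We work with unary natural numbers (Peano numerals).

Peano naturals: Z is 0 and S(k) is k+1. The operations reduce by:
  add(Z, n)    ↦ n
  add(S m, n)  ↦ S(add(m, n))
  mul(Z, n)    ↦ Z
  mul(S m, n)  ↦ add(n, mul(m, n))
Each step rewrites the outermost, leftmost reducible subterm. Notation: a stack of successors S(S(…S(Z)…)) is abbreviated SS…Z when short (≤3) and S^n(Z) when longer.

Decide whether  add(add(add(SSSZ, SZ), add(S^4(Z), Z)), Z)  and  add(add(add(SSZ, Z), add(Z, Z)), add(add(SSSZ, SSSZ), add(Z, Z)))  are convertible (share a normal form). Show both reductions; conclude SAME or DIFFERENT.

Answer: SAME — A ⇓ S^8(Z), B ⇓ S^8(Z)

Reduction:
Term A:
  start: add(add(add(SSSZ, SZ), add(S^4(Z), Z)), Z)
  [1] add(add(S(add(SSZ, SZ)), add(S^4(Z), Z)), Z)
  [2] add(S(add(add(SSZ, SZ), add(S^4(Z), Z))), Z)
  [3] S(add(add(add(SSZ, SZ), add(S^4(Z), Z)), Z))
  [4] S(add(add(S(add(SZ, SZ)), add(S^4(Z), Z)), Z))
  [5] S(add(S(add(add(SZ, SZ), add(S^4(Z), Z))), Z))
  [6] S(S(add(add(add(SZ, SZ), add(S^4(Z), Z)), Z)))
  [7] S(S(add(add(S(add(Z, SZ)), add(S^4(Z), Z)), Z)))
  [8] S(S(add(S(add(add(Z, SZ), add(S^4(Z), Z))), Z)))
  [9] S(S(S(add(add(add(Z, SZ), add(S^4(Z), Z)), Z))))
  [10] S(S(S(add(add(SZ, add(S^4(Z), Z)), Z))))
  [11] S(S(S(add(S(add(Z, add(S^4(Z), Z))), Z))))
  [12] S(S(S(S(add(add(Z, add(S^4(Z), Z)), Z)))))
  [13] S(S(S(S(add(add(S^4(Z), Z), Z)))))
  [14] S(S(S(S(add(S(add(SSSZ, Z)), Z)))))
  [15] S(S(S(S(S(add(add(SSSZ, Z), Z))))))
  [16] S(S(S(S(S(add(S(add(SSZ, Z)), Z))))))
  [17] S(S(S(S(S(S(add(add(SSZ, Z), Z)))))))
  [18] S(S(S(S(S(S(add(S(add(SZ, Z)), Z)))))))
  [19] S(S(S(S(S(S(S(add(add(SZ, Z), Z))))))))
  [20] S(S(S(S(S(S(S(add(S(add(Z, Z)), Z))))))))
  [21] S(S(S(S(S(S(S(S(add(add(Z, Z), Z)))))))))
  [22] S(S(S(S(S(S(S(S(add(Z, Z)))))))))
  [23] S^8(Z)

Term B:
  start: add(add(add(SSZ, Z), add(Z, Z)), add(add(SSSZ, SSSZ), add(Z, Z)))
  [1] add(add(S(add(SZ, Z)), add(Z, Z)), add(add(SSSZ, SSSZ), add(Z, Z)))
  [2] add(S(add(add(SZ, Z), add(Z, Z))), add(add(SSSZ, SSSZ), add(Z, Z)))
  [3] S(add(add(add(SZ, Z), add(Z, Z)), add(add(SSSZ, SSSZ), add(Z, Z))))
  [4] S(add(add(S(add(Z, Z)), add(Z, Z)), add(add(SSSZ, SSSZ), add(Z, Z))))
  [5] S(add(S(add(add(Z, Z), add(Z, Z))), add(add(SSSZ, SSSZ), add(Z, Z))))
  [6] S(S(add(add(add(Z, Z), add(Z, Z)), add(add(SSSZ, SSSZ), add(Z, Z)))))
  [7] S(S(add(add(Z, add(Z, Z)), add(add(SSSZ, SSSZ), add(Z, Z)))))
  [8] S(S(add(add(Z, Z), add(add(SSSZ, SSSZ), add(Z, Z)))))
  [9] S(S(add(Z, add(add(SSSZ, SSSZ), add(Z, Z)))))
  [10] S(S(add(add(SSSZ, SSSZ), add(Z, Z))))
  [11] S(S(add(S(add(SSZ, SSSZ)), add(Z, Z))))
  [12] S(S(S(add(add(SSZ, SSSZ), add(Z, Z)))))
  [13] S(S(S(add(S(add(SZ, SSSZ)), add(Z, Z)))))
  [14] S(S(S(S(add(add(SZ, SSSZ), add(Z, Z))))))
  [15] S(S(S(S(add(S(add(Z, SSSZ)), add(Z, Z))))))
  [16] S(S(S(S(S(add(add(Z, SSSZ), add(Z, Z)))))))
  [17] S(S(S(S(S(add(SSSZ, add(Z, Z)))))))
  [18] S(S(S(S(S(S(add(SSZ, add(Z, Z))))))))
  [19] S(S(S(S(S(S(S(add(SZ, add(Z, Z)))))))))
  [20] S(S(S(S(S(S(S(S(add(Z, add(Z, Z))))))))))
  [21] S(S(S(S(S(S(S(S(add(Z, Z)))))))))
  [22] S^8(Z)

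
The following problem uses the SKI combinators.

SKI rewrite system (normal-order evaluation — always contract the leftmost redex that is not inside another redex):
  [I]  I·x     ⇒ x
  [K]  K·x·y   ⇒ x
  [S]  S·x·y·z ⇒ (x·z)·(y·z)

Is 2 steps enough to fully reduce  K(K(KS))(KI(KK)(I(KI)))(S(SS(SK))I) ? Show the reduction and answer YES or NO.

  start: K(K(KS))(KI(KK)(I(KI)))(S(SS(SK))I)
  →1  K(KS)(S(SS(SK))I)
  →2  KS

Answer: YES — reaches normal form KS in 2 ≤ 2 steps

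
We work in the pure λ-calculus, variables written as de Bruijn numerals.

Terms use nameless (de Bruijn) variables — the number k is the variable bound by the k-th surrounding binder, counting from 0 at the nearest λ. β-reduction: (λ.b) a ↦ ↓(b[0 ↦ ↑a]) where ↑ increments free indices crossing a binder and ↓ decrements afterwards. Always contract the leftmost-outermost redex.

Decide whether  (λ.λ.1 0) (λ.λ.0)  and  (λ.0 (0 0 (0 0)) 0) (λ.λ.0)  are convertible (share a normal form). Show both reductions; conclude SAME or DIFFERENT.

Term A:
  start: (λ.λ.1 0) (λ.λ.0)
  step 1: λ.(λ.λ.0) 0
  step 2: λ.λ.0

Term B:
  start: (λ.0 (0 0 (0 0)) 0) (λ.λ.0)
  step 1: (λ.λ.0) ((λ.λ.0) (λ.λ.0) ((λ.λ.0) (λ.λ.0))) (λ.λ.0)
  step 2: (λ.0) (λ.λ.0)
  step 3: λ.λ.0

Answer: SAME — A ⇓ λ.λ.0, B ⇓ λ.λ.0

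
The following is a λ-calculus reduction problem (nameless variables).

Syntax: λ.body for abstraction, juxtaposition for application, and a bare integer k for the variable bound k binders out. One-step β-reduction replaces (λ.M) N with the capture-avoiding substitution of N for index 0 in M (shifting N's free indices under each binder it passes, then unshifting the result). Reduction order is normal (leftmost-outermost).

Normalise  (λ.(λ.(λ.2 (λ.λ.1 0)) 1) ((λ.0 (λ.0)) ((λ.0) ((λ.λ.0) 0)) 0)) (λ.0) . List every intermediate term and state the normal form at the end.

  start: (λ.(λ.(λ.2 (λ.λ.1 0)) 1) ((λ.0 (λ.0)) ((λ.0) ((λ.λ.0) 0)) 0)) (λ.0)
  step 1: (λ.(λ.(λ.0) (λ.λ.1 0)) (λ.0)) ((λ.0 (λ.0)) ((λ.0) ((λ.λ.0) (λ.0))) (λ.0))
  step 2: (λ.(λ.0) (λ.λ.1 0)) (λ.0)
  step 3: (λ.0) (λ.λ.1 0)
  step 4: λ.λ.1 0

Answer: normal form = λ.λ.1 0  (in 4 steps)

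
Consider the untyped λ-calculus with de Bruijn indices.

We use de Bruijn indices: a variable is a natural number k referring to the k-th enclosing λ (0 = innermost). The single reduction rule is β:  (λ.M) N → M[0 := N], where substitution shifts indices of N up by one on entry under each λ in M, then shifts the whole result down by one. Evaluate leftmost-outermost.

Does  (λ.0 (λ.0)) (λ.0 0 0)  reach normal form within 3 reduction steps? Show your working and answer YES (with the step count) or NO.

  start: (λ.0 (λ.0)) (λ.0 0 0)
  →1  (λ.0 0 0) (λ.0)
  →2  (λ.0) (λ.0) (λ.0)
  →3  (λ.0) (λ.0)

Answer: NO — after 3 steps the term is (λ.0) (λ.0), not yet normal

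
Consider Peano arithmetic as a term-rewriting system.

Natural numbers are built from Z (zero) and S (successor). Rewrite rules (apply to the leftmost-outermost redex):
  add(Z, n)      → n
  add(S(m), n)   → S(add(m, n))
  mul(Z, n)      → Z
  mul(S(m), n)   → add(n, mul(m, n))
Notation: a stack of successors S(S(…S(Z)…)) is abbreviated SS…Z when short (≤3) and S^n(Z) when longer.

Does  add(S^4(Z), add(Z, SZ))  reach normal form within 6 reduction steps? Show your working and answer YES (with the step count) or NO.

  start: add(S^4(Z), add(Z, SZ))
  step 1: S(add(SSSZ, add(Z, SZ)))
  step 2: S(S(add(SSZ, add(Z, SZ))))
  step 3: S(S(S(add(SZ, add(Z, SZ)))))
  step 4: S(S(S(S(add(Z, add(Z, SZ))))))
  step 5: S(S(S(S(add(Z, SZ)))))
  step 6: S^5(Z)

Answer: YES — reaches normal form S^5(Z) in 6 ≤ 6 steps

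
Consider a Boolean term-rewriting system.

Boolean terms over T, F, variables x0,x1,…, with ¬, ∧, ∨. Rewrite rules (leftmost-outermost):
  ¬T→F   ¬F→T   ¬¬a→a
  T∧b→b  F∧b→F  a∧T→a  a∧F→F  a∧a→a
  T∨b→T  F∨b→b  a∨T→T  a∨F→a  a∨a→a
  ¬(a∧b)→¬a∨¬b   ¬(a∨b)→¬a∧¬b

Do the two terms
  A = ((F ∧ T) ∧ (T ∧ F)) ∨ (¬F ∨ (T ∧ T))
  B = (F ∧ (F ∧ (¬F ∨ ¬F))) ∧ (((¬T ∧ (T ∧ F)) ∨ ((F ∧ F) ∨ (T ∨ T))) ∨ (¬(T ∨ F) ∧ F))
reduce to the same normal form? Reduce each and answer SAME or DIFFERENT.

Answer: DIFFERENT — A ⇓ T, B ⇓ F

Derivation:
Term A:
  start: ((F ∧ T) ∧ (T ∧ F)) ∨ (¬F ∨ (T ∧ T))
  step 1: (F ∧ (T ∧ F)) ∨ (¬F ∨ (T ∧ T))
  step 2: F ∨ (¬F ∨ (T ∧ T))
  step 3: ¬F ∨ (T ∧ T)
  step 4: T ∨ (T ∧ T)
  step 5: T

Term B:
  start: (F ∧ (F ∧ (¬F ∨ ¬F))) ∧ (((¬T ∧ (T ∧ F)) ∨ ((F ∧ F) ∨ (T ∨ T))) ∨ (¬(T ∨ F) ∧ F))
  step 1: F ∧ (((¬T ∧ (T ∧ F)) ∨ ((F ∧ F) ∨ (T ∨ T))) ∨ (¬(T ∨ F) ∧ F))
  step 2: F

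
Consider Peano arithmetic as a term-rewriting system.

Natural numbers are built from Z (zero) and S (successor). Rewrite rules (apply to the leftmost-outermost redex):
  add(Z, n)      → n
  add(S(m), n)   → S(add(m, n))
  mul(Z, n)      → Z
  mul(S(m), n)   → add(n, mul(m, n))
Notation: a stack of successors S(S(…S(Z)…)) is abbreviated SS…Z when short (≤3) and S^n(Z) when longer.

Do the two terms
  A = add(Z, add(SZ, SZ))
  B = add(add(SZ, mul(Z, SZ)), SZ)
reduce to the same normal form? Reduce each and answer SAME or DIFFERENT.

Answer: SAME — A ⇓ SSZ, B ⇓ SSZ

Derivation:
Term A:
  start: add(Z, add(SZ, SZ))
  →1  add(SZ, SZ)
  →2  S(add(Z, SZ))
  →3  SSZ

Term B:
  start: add(add(SZ, mul(Z, SZ)), SZ)
  →1  add(S(add(Z, mul(Z, SZ))), SZ)
  →2  S(add(add(Z, mul(Z, SZ)), SZ))
  →3  S(add(mul(Z, SZ), SZ))
  →4  S(add(Z, SZ))
  →5  SSZ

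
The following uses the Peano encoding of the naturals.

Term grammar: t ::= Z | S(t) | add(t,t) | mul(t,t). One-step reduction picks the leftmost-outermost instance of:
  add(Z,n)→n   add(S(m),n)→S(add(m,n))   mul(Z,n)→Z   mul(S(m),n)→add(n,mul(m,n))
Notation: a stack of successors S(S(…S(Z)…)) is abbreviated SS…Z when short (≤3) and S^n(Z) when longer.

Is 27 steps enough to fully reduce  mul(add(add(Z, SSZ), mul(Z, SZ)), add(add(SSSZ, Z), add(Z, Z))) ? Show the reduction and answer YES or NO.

  start: mul(add(add(Z, SSZ), mul(Z, SZ)), add(add(SSSZ, Z), add(Z, Z)))
  step 1: mul(add(SSZ, mul(Z, SZ)), add(add(SSSZ, Z), add(Z, Z)))
  step 2: mul(S(add(SZ, mul(Z, SZ))), add(add(SSSZ, Z), add(Z, Z)))
  step 3: add(add(add(SSSZ, Z), add(Z, Z)), mul(add(SZ, mul(Z, SZ)), add(add(SSSZ, Z), add(Z, Z))))
  step 4: add(add(S(add(SSZ, Z)), add(Z, Z)), mul(add(SZ, mul(Z, SZ)), add(add(SSSZ, Z), add(Z, Z))))
  step 5: add(S(add(add(SSZ, Z), add(Z, Z))), mul(add(SZ, mul(Z, SZ)), add(add(SSSZ, Z), add(Z, Z))))
  step 6: S(add(add(add(SSZ, Z), add(Z, Z)), mul(add(SZ, mul(Z, SZ)), add(add(SSSZ, Z), add(Z, Z)))))
  step 7: S(add(add(S(add(SZ, Z)), add(Z, Z)), mul(add(SZ, mul(Z, SZ)), add(add(SSSZ, Z), add(Z, Z)))))
  step 8: S(add(S(add(add(SZ, Z), add(Z, Z))), mul(add(SZ, mul(Z, SZ)), add(add(SSSZ, Z), add(Z, Z)))))
  step 9: S(S(add(add(add(SZ, Z), add(Z, Z)), mul(add(SZ, mul(Z, SZ)), add(add(SSSZ, Z), add(Z, Z))))))
  step 10: S(S(add(add(S(add(Z, Z)), add(Z, Z)), mul(add(SZ, mul(Z, SZ)), add(add(SSSZ, Z), add(Z, Z))))))
  step 11: S(S(add(S(add(add(Z, Z), add(Z, Z))), mul(add(SZ, mul(Z, SZ)), add(add(SSSZ, Z), add(Z, Z))))))
  step 12: S(S(S(add(add(add(Z, Z), add(Z, Z)), mul(add(SZ, mul(Z, SZ)), add(add(SSSZ, Z), add(Z, Z)))))))
  step 13: S(S(S(add(add(Z, add(Z, Z)), mul(add(SZ, mul(Z, SZ)), add(add(SSSZ, Z), add(Z, Z)))))))
  step 14: S(S(S(add(add(Z, Z), mul(add(SZ, mul(Z, SZ)), add(add(SSSZ, Z), add(Z, Z)))))))
  step 15: S(S(S(add(Z, mul(add(SZ, mul(Z, SZ)), add(add(SSSZ, Z), add(Z, Z)))))))
  step 16: S(S(S(mul(add(SZ, mul(Z, SZ)), add(add(SSSZ, Z), add(Z, Z))))))
  step 17: S(S(S(mul(S(add(Z, mul(Z, SZ))), add(add(SSSZ, Z), add(Z, Z))))))
  step 18: S(S(S(add(add(add(SSSZ, Z), add(Z, Z)), mul(add(Z, mul(Z, SZ)), add(add(SSSZ, Z), add(Z, Z)))))))
  step 19: S(S(S(add(add(S(add(SSZ, Z)), add(Z, Z)), mul(add(Z, mul(Z, SZ)), add(add(SSSZ, Z), add(Z, Z)))))))
  step 20: S(S(S(add(S(add(add(SSZ, Z), add(Z, Z))), mul(add(Z, mul(Z, SZ)), add(add(SSSZ, Z), add(Z, Z)))))))
  step 21: S(S(S(S(add(add(add(SSZ, Z), add(Z, Z)), mul(add(Z, mul(Z, SZ)), add(add(SSSZ, Z), add(Z, Z))))))))
  step 22: S(S(S(S(add(add(S(add(SZ, Z)), add(Z, Z)), mul(add(Z, mul(Z, SZ)), add(add(SSSZ, Z), add(Z, Z))))))))
  step 23: S(S(S(S(add(S(add(add(SZ, Z), add(Z, Z))), mul(add(Z, mul(Z, SZ)), add(add(SSSZ, Z), add(Z, Z))))))))
  step 24: S(S(S(S(S(add(add(add(SZ, Z), add(Z, Z)), mul(add(Z, mul(Z, SZ)), add(add(SSSZ, Z), add(Z, Z)))))))))
  step 25: S(S(S(S(S(add(add(S(add(Z, Z)), add(Z, Z)), mul(add(Z, mul(Z, SZ)), add(add(SSSZ, Z), add(Z, Z)))))))))
  step 26: S(S(S(S(S(add(S(add(add(Z, Z), add(Z, Z))), mul(add(Z, mul(Z, SZ)), add(add(SSSZ, Z), add(Z, Z)))))))))
  step 27: S(S(S(S(S(S(add(add(add(Z, Z), add(Z, Z)), mul(add(Z, mul(Z, SZ)), add(add(SSSZ, Z), add(Z, Z))))))))))

Answer: NO — after 27 steps the term is S(S(S(S(S(S(add(add(add(Z, Z), add(Z, Z)), mul(add(Z, mul(Z, SZ)), add(add(SSSZ, Z), add(Z, Z)))))))))), not yet normal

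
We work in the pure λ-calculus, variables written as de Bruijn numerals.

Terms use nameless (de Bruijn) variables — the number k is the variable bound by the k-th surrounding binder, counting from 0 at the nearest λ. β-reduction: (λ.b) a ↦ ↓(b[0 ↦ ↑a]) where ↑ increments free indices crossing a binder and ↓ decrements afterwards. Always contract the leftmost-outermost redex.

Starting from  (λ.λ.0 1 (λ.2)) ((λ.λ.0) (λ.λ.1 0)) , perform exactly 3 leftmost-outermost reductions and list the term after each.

  start: (λ.λ.0 1 (λ.2)) ((λ.λ.0) (λ.λ.1 0))
  step 1: λ.0 ((λ.λ.0) (λ.λ.1 0)) (λ.(λ.λ.0) (λ.λ.1 0))
  step 2: λ.0 (λ.0) (λ.(λ.λ.0) (λ.λ.1 0))
  step 3: λ.0 (λ.0) (λ.λ.0)

Answer: after 3 steps: λ.0 (λ.0) (λ.λ.0)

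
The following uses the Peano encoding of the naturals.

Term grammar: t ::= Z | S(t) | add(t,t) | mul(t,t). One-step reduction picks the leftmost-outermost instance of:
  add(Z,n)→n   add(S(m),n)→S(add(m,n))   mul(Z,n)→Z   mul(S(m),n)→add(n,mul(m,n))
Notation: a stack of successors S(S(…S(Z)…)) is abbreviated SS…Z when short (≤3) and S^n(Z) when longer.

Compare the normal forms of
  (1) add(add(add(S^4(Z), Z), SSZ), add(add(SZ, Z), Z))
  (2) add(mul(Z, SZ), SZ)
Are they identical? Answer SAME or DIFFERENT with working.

Term A:
  start: add(add(add(S^4(Z), Z), SSZ), add(add(SZ, Z), Z))
  step 1: add(add(S(add(SSSZ, Z)), SSZ), add(add(SZ, Z), Z))
  step 2: add(S(add(add(SSSZ, Z), SSZ)), add(add(SZ, Z), Z))
  step 3: S(add(add(add(SSSZ, Z), SSZ), add(add(SZ, Z), Z)))
  step 4: S(add(add(S(add(SSZ, Z)), SSZ), add(add(SZ, Z), Z)))
  step 5: S(add(S(add(add(SSZ, Z), SSZ)), add(add(SZ, Z), Z)))
  step 6: S(S(add(add(add(SSZ, Z), SSZ), add(add(SZ, Z), Z))))
  step 7: S(S(add(add(S(add(SZ, Z)), SSZ), add(add(SZ, Z), Z))))
  step 8: S(S(add(S(add(add(SZ, Z), SSZ)), add(add(SZ, Z), Z))))
  step 9: S(S(S(add(add(add(SZ, Z), SSZ), add(add(SZ, Z), Z)))))
  step 10: S(S(S(add(add(S(add(Z, Z)), SSZ), add(add(SZ, Z), Z)))))
  step 11: S(S(S(add(S(add(add(Z, Z), SSZ)), add(add(SZ, Z), Z)))))
  step 12: S(S(S(S(add(add(add(Z, Z), SSZ), add(add(SZ, Z), Z))))))
  step 13: S(S(S(S(add(add(Z, SSZ), add(add(SZ, Z), Z))))))
  step 14: S(S(S(S(add(SSZ, add(add(SZ, Z), Z))))))
  step 15: S(S(S(S(S(add(SZ, add(add(SZ, Z), Z)))))))
  step 16: S(S(S(S(S(S(add(Z, add(add(SZ, Z), Z))))))))
  step 17: S(S(S(S(S(S(add(add(SZ, Z), Z)))))))
  step 18: S(S(S(S(S(S(add(S(add(Z, Z)), Z)))))))
  step 19: S(S(S(S(S(S(S(add(add(Z, Z), Z))))))))
  step 20: S(S(S(S(S(S(S(add(Z, Z))))))))
  step 21: S^7(Z)

Term B:
  start: add(mul(Z, SZ), SZ)
  step 1: add(Z, SZ)
  step 2: SZ

Answer: DIFFERENT — A ⇓ S^7(Z), B ⇓ SZ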